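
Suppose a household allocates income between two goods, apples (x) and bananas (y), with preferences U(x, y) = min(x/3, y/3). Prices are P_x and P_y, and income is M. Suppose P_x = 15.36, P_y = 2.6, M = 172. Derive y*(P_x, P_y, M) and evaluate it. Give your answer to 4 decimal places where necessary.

y* = 9.5768

Leontief preferences: the optimum is at the kink where x/3 = y/3, i.e. y = x.
Budget: P_x·x + P_y·x = M, so (3·P_x + 3·P_y)·x = 3·M.
Demand: x*(P_x,P_y,M) = 3·M/(3·P_x + 3·P_y), y* = 3·M/(3·P_x + 3·P_y).
Here 3·15.36 + 3·2.6 = 53.88, giving y* = 9.5768.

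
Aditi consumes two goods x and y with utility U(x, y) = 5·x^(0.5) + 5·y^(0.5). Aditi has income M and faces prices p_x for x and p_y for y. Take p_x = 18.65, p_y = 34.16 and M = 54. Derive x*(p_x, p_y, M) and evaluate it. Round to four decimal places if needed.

Numerically y/x = 0.298073, so x* = 54/(18.65 + 34.16·0.298073) = 1.8729.

x* = 1.8729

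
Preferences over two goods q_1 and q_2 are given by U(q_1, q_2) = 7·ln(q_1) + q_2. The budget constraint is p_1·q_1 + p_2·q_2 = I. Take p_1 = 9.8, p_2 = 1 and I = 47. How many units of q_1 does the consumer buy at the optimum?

q_1* = 0.7143

MU_q_1 = 7/q_1, MU_q_2 = 1. Tangency: 7/q_1 = p_1/p_2.
So q_1*(p_1,p_2) = 7·p_2/p_1, independent of income; and q_2* = (I − 7·p_2)/p_2.
At the given prices: q_1* = 7·1/9.8 = 0.7143.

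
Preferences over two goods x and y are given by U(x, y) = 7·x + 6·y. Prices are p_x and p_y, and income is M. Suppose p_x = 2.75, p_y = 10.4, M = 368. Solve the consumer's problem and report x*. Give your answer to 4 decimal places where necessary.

x* = 133.8182

x gives more utility per dollar, so spend all income on x: x* = M/p_x, y* = 0.
Numerically: x* = 133.8182, y* = 0.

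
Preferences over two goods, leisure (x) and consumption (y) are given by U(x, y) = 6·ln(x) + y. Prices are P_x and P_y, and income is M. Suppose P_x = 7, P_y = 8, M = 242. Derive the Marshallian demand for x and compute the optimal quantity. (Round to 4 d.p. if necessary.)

Set MRS = P_x/P_y: (6/x)/1 = P_x/P_y.
So x*(P_x,P_y) = 6·P_y/P_x, independent of income; and y* = (M − 6·P_y)/P_y.
At the given prices: x* = 6·8/7 = 6.8571.

x* = 6.8571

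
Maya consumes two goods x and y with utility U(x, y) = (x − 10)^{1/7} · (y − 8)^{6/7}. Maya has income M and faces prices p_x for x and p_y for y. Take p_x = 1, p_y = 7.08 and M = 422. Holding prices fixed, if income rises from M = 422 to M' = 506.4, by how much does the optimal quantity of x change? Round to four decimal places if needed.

Δx* = 12.0571

Let x' = x−10, y' = y−8. MRS = (1/6)·y'/x' = p_x/p_y.
Substituting into the budget: x* = 10 + 1/7·(M − 10·p_x − 8·p_y)/p_x, and y* = 8 + 6/7·(…)/p_y.
Discretionary income = 422 − 10·1 − 8·7.08 = 355.36; x* = 10 + 1/7·355.36/1 = 60.7657.
At M' = 506.4: x* = 72.8229. Change: 72.8229 − 60.7657 = 12.0571.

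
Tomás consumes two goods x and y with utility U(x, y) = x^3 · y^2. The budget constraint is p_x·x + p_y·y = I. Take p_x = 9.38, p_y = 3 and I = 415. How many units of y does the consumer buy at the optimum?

y* = 55.3333

MU_x/MU_y = (3·y)/(2·x); tangency sets this equal to p_x/p_y.
So 3·p_y·y = 2·p_x·x; combined with the budget, a share 0.6 of income goes to x.
Demand: x*(p_x,p_y,I) = 0.6·I/p_x and y* = 0.4·I/p_y.
At p_x=9.38, p_y=3, I=415: y* = 0.4·415/3 = 55.3333.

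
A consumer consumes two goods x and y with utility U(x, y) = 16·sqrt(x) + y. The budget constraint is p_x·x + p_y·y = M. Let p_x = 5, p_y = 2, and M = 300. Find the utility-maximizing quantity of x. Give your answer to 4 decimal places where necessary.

x* = 10.24

Utility is quasi-linear in y; the FOC for x is 8/√x = p_x/p_y.
Thus x* = (8·p_y/p_x)² — independent of M — with the rest of income spent on y.
Plugging in: x* = (8·2/5)² = 10.24.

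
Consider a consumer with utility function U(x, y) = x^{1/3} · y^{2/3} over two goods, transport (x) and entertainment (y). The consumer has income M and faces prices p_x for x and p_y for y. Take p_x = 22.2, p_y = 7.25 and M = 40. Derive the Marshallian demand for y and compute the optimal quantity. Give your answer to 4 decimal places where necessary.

y* = 3.6782

The MRS is (1/2)·y/x. Set MRS = p_x/p_y.
So 1/3·p_y·y = 2/3·p_x·x; combined with the budget, a share 1/3 of income goes to x.
Demand: x*(p_x,p_y,M) = 1/3·M/p_x and y* = 2/3·M/p_y.
At p_x=22.2, p_y=7.25, M=40: y* = 2/3·40/7.25 = 3.6782.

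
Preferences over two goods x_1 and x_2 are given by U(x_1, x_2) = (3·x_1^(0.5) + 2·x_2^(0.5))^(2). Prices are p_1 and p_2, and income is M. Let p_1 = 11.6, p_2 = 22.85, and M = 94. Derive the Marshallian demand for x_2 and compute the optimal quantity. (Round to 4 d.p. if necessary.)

x_2* = 0.7573

MU_x_1 ∝ 3·x_1^(-0.5), MU_x_2 ∝ 2·x_2^(-0.5), so MRS = (3/2)·(x_2/x_1)^(0.5) = p_1/p_2.
Solve for the ratio: x_2/x_1 = [(2/3)·p_1/p_2]^(2).
With the ratio pinned down, the budget gives x_1* = M/(p_1 + p_2·(x_2/x_1)) and x_2* = (x_2/x_1)·x_1*.
Numerically x_2/x_1 = 0.114541, so x_1* = 94/(11.6 + 22.85·0.114541) = 6.6117 and x_2* = 0.114541·6.6117 = 0.7573.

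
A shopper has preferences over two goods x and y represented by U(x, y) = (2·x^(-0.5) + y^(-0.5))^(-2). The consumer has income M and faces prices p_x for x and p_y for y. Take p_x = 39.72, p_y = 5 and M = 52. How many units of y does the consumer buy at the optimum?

From the CES first-order condition, 2·(y/x)^(1.5) = p_x/p_y.
Solve for the ratio: y/x = [(1/2)·p_x/p_y]^(2/3).
Substitute y = (y/x)·x into the budget: x* = M/(p_x + p_y·(y/x)).
Numerically y/x = 2.508069, so x* = 52/(39.72 + 5·2.508069) = 0.995 and y* = 2.508069·0.995 = 2.4956.

y* = 2.4956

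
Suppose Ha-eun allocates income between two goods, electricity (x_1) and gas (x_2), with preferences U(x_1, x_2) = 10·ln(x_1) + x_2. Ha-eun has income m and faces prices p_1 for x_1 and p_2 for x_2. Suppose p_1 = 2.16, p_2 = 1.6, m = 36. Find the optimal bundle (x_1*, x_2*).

x_1* = 7.4074, x_2* = 12.5

So x_1*(p_1,p_2) = 10·p_2/p_1, independent of income; and x_2* = (m − 10·p_2)/p_2.
At the given prices: x_1* = 10·1.6/2.16 = 7.4074, and x_2* = 12.5.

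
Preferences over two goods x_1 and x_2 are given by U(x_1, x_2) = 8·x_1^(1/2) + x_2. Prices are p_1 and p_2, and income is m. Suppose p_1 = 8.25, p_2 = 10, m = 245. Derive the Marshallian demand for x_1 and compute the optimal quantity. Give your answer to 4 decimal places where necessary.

x_1* = 23.5078

Solve: √x_1 = 4·p_2/p_1, so x_1*(p_1,p_2) = (4·p_2/p_1)², and x_2* = (m − p_1·x_1*)/p_2.
Plugging in: x_1* = (4·10/8.25)² = 23.5078.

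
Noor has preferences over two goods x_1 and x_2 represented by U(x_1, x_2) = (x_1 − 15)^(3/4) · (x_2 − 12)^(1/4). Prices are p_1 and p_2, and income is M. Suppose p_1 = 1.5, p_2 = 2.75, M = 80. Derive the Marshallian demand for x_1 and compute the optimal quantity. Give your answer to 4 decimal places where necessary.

This is Cobb-Douglas in (x_1−15, x_2−12): tangency gives 0.75·p_2·(x_2−12) = 0.25·p_1·(x_1−15).
Substituting into the budget: x_1* = 15 + 0.75·(M − 15·p_1 − 12·p_2)/p_1, and x_2* = 12 + 0.25·(…)/p_2.
Discretionary income = 80 − 15·1.5 − 12·2.75 = 24.5; x_1* = 15 + 0.75·24.5/1.5 = 27.25.

x_1* = 27.25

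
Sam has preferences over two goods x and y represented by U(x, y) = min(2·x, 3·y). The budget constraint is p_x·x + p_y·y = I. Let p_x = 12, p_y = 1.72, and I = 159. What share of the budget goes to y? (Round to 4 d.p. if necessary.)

share on y = 0.0872

With perfect complements, no substitution: consume in ratio x:y = 3:2.
Budget: p_x·x + p_y·(2/3)·x = I, so (3·p_x + 2·p_y)·x = 3·I.
Demand: x*(p_x,p_y,I) = 3·I/(3·p_x + 2·p_y), y* = 2·I/(3·p_x + 2·p_y).
Here 3·12 + 2·1.72 = 39.44, giving x* = 12.0943 and y* = 8.0629.
Expenditure on y: 1.72·8.0629 = 13.8682; share = 0.0872.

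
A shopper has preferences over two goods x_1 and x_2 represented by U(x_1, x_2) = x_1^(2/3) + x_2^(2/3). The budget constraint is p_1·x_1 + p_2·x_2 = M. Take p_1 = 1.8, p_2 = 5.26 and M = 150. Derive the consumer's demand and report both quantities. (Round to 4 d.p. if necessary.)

x_1* = 74.5976, x_2* = 2.9894

MRS = MU_x_1/MU_x_2 = (x_2/x_1)^(1/3). Set equal to p_1/p_2.
Hence x_2/x_1 = (p_1/p_2)^(1/(1/3)), i.e. raised to the 3 power.
Substitute x_2 = (x_2/x_1)·x_1 into the budget: x_1* = M/(p_1 + p_2·(x_2/x_1)).
Numerically x_2/x_1 = 0.040074, so x_1* = 150/(1.8 + 5.26·0.040074) = 74.5976 and x_2* = 0.040074·74.5976 = 2.9894.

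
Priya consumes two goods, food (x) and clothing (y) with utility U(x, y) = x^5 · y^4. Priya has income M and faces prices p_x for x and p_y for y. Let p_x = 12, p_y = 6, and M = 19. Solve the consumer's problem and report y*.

y* = 1.4074

At p_x=12, p_y=6, M=19: y* = 4/9·19/6 = 1.4074.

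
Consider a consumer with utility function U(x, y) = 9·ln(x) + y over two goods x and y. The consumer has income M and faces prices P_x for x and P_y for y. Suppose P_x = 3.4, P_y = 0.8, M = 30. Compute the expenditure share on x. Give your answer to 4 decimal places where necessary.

share on x = 0.24

At the given prices: x* = 9·0.8/3.4 = 2.1176, and y* = 28.5.
Expenditure on x: 3.4·2.1176 = 7.2; share = 0.24.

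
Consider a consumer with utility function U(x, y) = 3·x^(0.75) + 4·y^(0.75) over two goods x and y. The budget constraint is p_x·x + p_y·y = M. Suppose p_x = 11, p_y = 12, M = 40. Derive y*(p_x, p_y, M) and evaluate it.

y* = 2.3628

With the ratio pinned down, the budget gives x* = M/(p_x + p_y·(y/x)) and y* = (y/x)·x*.
Numerically y/x = 2.23152, so x* = 40/(11 + 12·2.23152) = 1.0588 and y* = 2.23152·1.0588 = 2.3628.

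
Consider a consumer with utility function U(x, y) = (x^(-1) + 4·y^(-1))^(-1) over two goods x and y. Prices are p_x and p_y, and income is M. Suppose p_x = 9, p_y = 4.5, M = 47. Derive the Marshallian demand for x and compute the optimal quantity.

x* = 2.1631

MRS = MU_x/MU_y = (1/4)·(y/x)^(2). Set equal to p_x/p_y.
Hence y/x = (4·p_x/p_y)^(1/(2)), i.e. raised to the 0.5 power.
With the ratio pinned down, the budget gives x* = M/(p_x + p_y·(y/x)) and y* = (y/x)·x*.
Numerically y/x = 2.828427, so x* = 47/(9 + 4.5·2.828427) = 2.1631.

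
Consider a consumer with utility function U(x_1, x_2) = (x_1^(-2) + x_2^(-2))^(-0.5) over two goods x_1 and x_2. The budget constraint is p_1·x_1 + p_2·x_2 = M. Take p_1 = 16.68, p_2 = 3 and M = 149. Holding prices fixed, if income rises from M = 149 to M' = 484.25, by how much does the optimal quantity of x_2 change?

Δx_2* = 27.0028

MU_x_1 ∝ x_1^(-3), MU_x_2 ∝ x_2^(-3), so MRS = (x_2/x_1)^(3) = p_1/p_2.
Hence x_2/x_1 = (p_1/p_2)^(1/(3)), i.e. raised to the 1/3 power.
Substitute x_2 = (x_2/x_1)·x_1 into the budget: x_1* = M/(p_1 + p_2·(x_2/x_1)).
Numerically x_2/x_1 = 1.77157, so x_1* = 149/(16.68 + 3·1.77157) = 6.7744 and x_2* = 1.77157·6.7744 = 12.0012.
At M' = 484.25: x_2* = 39.004. Change: 39.004 − 12.0012 = 27.0028.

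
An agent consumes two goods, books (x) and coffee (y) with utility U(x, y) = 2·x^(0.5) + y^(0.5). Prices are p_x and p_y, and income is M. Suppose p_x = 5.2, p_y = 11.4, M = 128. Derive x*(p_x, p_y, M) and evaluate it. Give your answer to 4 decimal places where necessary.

x* = 22.0957

From the CES first-order condition, 2·(y/x)^(0.5) = p_x/p_y.
Hence y/x = ((1/2)·p_x/p_y)^(1/(0.5)), i.e. raised to the 2 power.
With the ratio pinned down, the budget gives x* = M/(p_x + p_y·(y/x)) and y* = (y/x)·x*.
Numerically y/x = 0.052016, so x* = 128/(5.2 + 11.4·0.052016) = 22.0957.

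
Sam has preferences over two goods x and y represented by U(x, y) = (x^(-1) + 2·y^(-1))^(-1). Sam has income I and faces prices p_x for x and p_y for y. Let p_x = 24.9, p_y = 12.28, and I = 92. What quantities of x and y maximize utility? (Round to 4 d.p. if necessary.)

x* = 1.8537, y* = 3.7331

Substitute y = (y/x)·x into the budget: x* = I/(p_x + p_y·(y/x)).
Numerically y/x = 2.013796, so x* = 92/(24.9 + 12.28·2.013796) = 1.8537 and y* = 2.013796·1.8537 = 3.7331.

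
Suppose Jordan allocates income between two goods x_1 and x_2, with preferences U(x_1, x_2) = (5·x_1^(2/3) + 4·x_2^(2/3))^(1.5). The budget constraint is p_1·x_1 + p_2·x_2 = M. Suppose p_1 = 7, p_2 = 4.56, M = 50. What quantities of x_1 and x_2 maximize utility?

x_1* = 3.2372, x_2* = 5.9956

Substitute x_2 = (x_2/x_1)·x_1 into the budget: x_1* = M/(p_1 + p_2·(x_2/x_1)).
Numerically x_2/x_1 = 1.852122, so x_1* = 50/(7 + 4.56·1.852122) = 3.2372 and x_2* = 1.852122·3.2372 = 5.9956.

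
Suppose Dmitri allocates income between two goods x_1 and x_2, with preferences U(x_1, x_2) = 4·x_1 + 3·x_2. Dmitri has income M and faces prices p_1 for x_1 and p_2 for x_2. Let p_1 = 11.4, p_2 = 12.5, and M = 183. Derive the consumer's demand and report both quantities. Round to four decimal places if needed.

Linear utility — the consumer picks whichever good has higher MU/price: 4/11.4 = 0.3509 vs 3/12.5 = 0.24.
x_1 gives more utility per dollar, so spend all income on x_1: x_1* = M/p_1, x_2* = 0.
Numerically: x_1* = 16.0526, x_2* = 0.

x_1* = 16.0526, x_2* = 0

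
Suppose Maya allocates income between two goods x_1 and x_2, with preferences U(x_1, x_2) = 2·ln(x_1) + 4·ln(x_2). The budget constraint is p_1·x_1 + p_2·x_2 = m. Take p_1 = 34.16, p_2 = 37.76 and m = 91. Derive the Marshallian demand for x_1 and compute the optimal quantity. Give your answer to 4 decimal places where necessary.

x_1* = 0.888

MU_x_1/MU_x_2 = (2·x_2)/(4·x_1); tangency sets this equal to p_1/p_2.
So 2·p_2·x_2 = 4·p_1·x_1; combined with the budget, a share 1/3 of income goes to x_1.
Demand: x_1*(p_1,p_2,m) = 1/3·m/p_1 and x_2* = 2/3·m/p_2.
At p_1=34.16, p_2=37.76, m=91: x_1* = 1/3·91/34.16 = 0.888.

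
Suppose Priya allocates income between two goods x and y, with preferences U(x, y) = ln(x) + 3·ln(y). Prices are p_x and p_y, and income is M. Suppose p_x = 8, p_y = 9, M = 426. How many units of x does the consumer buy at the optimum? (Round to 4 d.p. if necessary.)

x* = 13.3125

At p_x=8, p_y=9, M=426: x* = 0.25·426/8 = 13.3125.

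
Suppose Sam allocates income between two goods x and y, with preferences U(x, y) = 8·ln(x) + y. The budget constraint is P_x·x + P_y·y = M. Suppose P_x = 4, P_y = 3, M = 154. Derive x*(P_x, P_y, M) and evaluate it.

At the given prices: x* = 8·3/4 = 6.

x* = 6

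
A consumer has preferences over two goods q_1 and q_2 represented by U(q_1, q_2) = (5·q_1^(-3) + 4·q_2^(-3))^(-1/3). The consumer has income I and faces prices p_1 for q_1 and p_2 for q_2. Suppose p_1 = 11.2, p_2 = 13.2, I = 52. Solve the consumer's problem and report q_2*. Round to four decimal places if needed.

MRS = MU_q_1/MU_q_2 = (5/4)·(q_2/q_1)^(4). Set equal to p_1/p_2.
Solve for the ratio: q_2/q_1 = [(4/5)·p_1/p_2]^(0.25).
Substitute q_2 = (q_2/q_1)·q_1 into the budget: q_1* = I/(p_1 + p_2·(q_2/q_1)).
Numerically q_2/q_1 = 0.907682, so q_1* = 52/(11.2 + 13.2·0.907682) = 2.2432 and q_2* = 0.907682·2.2432 = 2.0361.

q_2* = 2.0361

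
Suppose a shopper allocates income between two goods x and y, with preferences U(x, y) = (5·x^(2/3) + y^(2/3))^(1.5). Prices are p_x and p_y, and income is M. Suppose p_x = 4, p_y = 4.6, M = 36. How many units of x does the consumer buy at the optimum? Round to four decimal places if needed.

With the ratio pinned down, the budget gives x* = M/(p_x + p_y·(y/x)) and y* = (y/x)·x*.
Numerically y/x = 0.00526, so x* = 36/(4 + 4.6·0.00526) = 8.9459.

x* = 8.9459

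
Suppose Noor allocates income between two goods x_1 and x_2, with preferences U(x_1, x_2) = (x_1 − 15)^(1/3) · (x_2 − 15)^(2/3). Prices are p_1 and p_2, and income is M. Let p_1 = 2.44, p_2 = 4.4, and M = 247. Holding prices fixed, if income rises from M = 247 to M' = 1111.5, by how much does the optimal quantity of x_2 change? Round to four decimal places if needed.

Δx_2* = 130.9848

MRS = (1/2)·(x_2−15)/(x_1−15). Tangency with p_1/p_2 gives x_2−15 = 2·(p_1/p_2)·(x_1−15).
Substituting into the budget: x_1* = 15 + 1/3·(M − 15·p_1 − 15·p_2)/p_1, and x_2* = 15 + 2/3·(…)/p_2.
Discretionary income = 247 − 15·2.44 − 15·4.4 = 144.4; x_2* = 15 + 2/3·144.4/4.4 = 36.8788.
At M' = 1111.5: x_2* = 167.8636. Change: 167.8636 − 36.8788 = 130.9848.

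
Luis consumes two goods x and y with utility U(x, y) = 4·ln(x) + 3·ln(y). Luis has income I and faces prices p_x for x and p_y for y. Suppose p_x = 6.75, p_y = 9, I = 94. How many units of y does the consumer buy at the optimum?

Demand: x*(p_x,p_y,I) = 4/7·I/p_x and y* = 3/7·I/p_y.
At p_x=6.75, p_y=9, I=94: y* = 3/7·94/9 = 4.4762.

y* = 4.4762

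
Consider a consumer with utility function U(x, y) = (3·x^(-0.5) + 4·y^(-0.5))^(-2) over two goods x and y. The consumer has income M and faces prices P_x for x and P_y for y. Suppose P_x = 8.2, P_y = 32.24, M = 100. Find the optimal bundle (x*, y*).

From the CES first-order condition, (3/4)·(y/x)^(1.5) = P_x/P_y.
Hence y/x = ((4/3)·P_x/P_y)^(1/(1.5)), i.e. raised to the 2/3 power.
Substitute y = (y/x)·x into the budget: x* = M/(P_x + P_y·(y/x)).
Numerically y/x = 0.486301, so x* = 100/(8.2 + 32.24·0.486301) = 4.1879 and y* = 0.486301·4.1879 = 2.0366.

x* = 4.1879, y* = 2.0366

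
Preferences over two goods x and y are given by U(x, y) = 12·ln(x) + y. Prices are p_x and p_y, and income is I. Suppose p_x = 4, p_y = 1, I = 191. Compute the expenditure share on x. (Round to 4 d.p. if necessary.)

share on x = 0.0628

So x*(p_x,p_y) = 12·p_y/p_x, independent of income; and y* = (I − 12·p_y)/p_y.
At the given prices: x* = 12·1/4 = 3, and y* = 179.
Expenditure on x: 4·3 = 12; share = 0.0628.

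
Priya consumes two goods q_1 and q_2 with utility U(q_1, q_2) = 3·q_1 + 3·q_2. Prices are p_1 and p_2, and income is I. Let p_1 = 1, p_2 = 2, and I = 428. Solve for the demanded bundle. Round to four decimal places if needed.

q_1* = 428, q_2* = 0

Perfect substitutes: compare marginal utility per dollar. 3/p_1 vs 3/p_2 → 3 vs 1.5.
q_1 gives more utility per dollar, so spend all income on q_1: q_1* = I/p_1, q_2* = 0.
Numerically: q_1* = 428, q_2* = 0.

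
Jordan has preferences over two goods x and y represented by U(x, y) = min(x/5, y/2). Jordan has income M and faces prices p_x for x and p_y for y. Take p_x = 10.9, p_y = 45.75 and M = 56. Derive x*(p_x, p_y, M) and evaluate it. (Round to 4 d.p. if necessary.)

x* = 1.9178

Demand: x*(p_x,p_y,M) = 5·M/(5·p_x + 2·p_y), y* = 2·M/(5·p_x + 2·p_y).
Here 5·10.9 + 2·45.75 = 146, giving x* = 1.9178.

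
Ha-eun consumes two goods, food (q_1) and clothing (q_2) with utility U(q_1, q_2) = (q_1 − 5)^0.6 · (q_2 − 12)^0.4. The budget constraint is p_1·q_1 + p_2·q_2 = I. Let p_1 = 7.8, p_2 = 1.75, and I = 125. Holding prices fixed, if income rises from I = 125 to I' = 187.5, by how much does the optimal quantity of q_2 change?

Δq_2* = 14.2857

Let q_1' = q_1−5, q_2' = q_2−12. MRS = (3/2)·q_2'/q_1' = p_1/p_2.
Substituting into the budget: q_1* = 5 + 0.6·(I − 5·p_1 − 12·p_2)/p_1, and q_2* = 12 + 0.4·(…)/p_2.
Discretionary income = 125 − 5·7.8 − 12·1.75 = 65; q_2* = 12 + 0.4·65/1.75 = 26.8571.
At I' = 187.5: q_2* = 41.1429. Change: 41.1429 − 26.8571 = 14.2857.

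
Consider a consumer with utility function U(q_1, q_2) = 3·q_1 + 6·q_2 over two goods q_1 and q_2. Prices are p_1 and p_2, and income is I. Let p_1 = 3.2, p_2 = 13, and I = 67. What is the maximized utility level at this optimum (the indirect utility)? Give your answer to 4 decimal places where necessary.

V = 62.8125

Linear utility — the consumer picks whichever good has higher MU/price: 3/3.2 = 0.9375 vs 6/13 = 0.4615.
q_1 gives more utility per dollar, so spend all income on q_1: q_1* = I/p_1, q_2* = 0.
Numerically: q_1* = 20.9375, q_2* = 0.
Utility at the optimum: U(20.9375, 0) = 62.8125.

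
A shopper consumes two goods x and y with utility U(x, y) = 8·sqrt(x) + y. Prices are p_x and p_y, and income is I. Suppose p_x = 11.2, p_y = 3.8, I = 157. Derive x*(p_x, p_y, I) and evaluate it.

x* = 1.8418

Utility is quasi-linear in y; the FOC for x is 4/√x = p_x/p_y.
Thus x* = (4·p_y/p_x)² — independent of I — with the rest of income spent on y.
Plugging in: x* = (4·3.8/11.2)² = 1.8418.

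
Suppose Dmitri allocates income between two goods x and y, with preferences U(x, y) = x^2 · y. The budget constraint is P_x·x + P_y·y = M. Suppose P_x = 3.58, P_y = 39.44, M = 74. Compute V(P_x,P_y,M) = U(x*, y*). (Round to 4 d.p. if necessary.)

V = 118.765

The MRS is 2·y/x. Set MRS = P_x/P_y.
So 2·P_y·y = P_x·x; combined with the budget, a share 2/3 of income goes to x.
Demand: x*(P_x,P_y,M) = 2/3·M/P_x and y* = 1/3·M/P_y.
At P_x=3.58, P_y=39.44, M=74: x* = 2/3·74/3.58 = 13.7803, y* = 0.6254.
Utility at the optimum: U(13.7803, 0.6254) = 118.765.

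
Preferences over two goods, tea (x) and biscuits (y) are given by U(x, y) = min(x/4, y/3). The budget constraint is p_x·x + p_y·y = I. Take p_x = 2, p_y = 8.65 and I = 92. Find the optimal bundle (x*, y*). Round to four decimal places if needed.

With perfect complements, no substitution: consume in ratio x:y = 4:3.
Budget: p_x·x + p_y·(3/4)·x = I, so (4·p_x + 3·p_y)·x = 4·I.
Demand: x*(p_x,p_y,I) = 4·I/(4·p_x + 3·p_y), y* = 3·I/(4·p_x + 3·p_y).
Here 4·2 + 3·8.65 = 33.95, giving x* = 10.8395 and y* = 8.1296.

x* = 10.8395, y* = 8.1296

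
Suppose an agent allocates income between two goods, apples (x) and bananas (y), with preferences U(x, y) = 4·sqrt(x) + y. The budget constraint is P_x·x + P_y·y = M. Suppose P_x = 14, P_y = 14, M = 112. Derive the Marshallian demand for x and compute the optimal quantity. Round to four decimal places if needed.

Set MRS = P_x/P_y: 2·x^(−1/2) = P_x/P_y.
Solve: √x = 2·P_y/P_x, so x*(P_x,P_y) = (2·P_y/P_x)², and y* = (M − P_x·x*)/P_y.
Plugging in: x* = (2·14/14)² = 4.

x* = 4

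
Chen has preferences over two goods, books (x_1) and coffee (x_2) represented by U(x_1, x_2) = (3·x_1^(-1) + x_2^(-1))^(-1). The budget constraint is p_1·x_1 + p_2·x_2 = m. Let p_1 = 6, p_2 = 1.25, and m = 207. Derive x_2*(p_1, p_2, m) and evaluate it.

From the CES first-order condition, 3·(x_2/x_1)^(2) = p_1/p_2.
Hence x_2/x_1 = ((1/3)·p_1/p_2)^(1/(2)), i.e. raised to the 0.5 power.
Substitute x_2 = (x_2/x_1)·x_1 into the budget: x_1* = m/(p_1 + p_2·(x_2/x_1)).
Numerically x_2/x_1 = 1.264911, so x_1* = 207/(6 + 1.25·1.264911) = 27.3046 and x_2* = 1.264911·27.3046 = 34.5379.

x_2* = 34.5379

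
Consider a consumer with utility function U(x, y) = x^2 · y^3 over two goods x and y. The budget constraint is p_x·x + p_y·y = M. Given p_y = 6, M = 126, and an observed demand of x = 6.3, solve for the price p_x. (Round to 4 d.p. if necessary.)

MU_x/MU_y = (2·y)/(3·x); tangency sets this equal to p_x/p_y.
Rearranging, p_y·y = (3/2)·p_x·x. Substituting into the budget gives p_x·x·(1 + (3/2)) = M.
Demand: x*(p_x,p_y,M) = 0.4·M/p_x and y* = 0.6·M/p_y.
Set x* = 6.3 in the demand function and solve for p_x: p_x = 8.

p_x = 8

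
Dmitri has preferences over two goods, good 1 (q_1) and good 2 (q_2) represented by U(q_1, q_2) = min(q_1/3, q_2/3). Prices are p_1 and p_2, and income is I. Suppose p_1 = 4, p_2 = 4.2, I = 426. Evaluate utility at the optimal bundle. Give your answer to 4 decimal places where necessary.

V = 17.3171

Demand: q_1*(p_1,p_2,I) = 3·I/(3·p_1 + 3·p_2), q_2* = 3·I/(3·p_1 + 3·p_2).
Here 3·4 + 3·4.2 = 24.6, giving q_1* = 51.9512 and q_2* = 51.9512.
Utility at the optimum: U(51.9512, 51.9512) = 17.3171.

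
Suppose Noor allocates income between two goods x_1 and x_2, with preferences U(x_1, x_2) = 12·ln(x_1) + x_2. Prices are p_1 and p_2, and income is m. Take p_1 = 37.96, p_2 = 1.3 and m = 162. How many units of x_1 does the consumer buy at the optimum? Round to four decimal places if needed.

x_1* = 0.411

MU_x_1 = 12/x_1, MU_x_2 = 1. Tangency: 12/x_1 = p_1/p_2.
So x_1*(p_1,p_2) = 12·p_2/p_1, independent of income; and x_2* = (m − 12·p_2)/p_2.
At the given prices: x_1* = 12·1.3/37.96 = 0.411.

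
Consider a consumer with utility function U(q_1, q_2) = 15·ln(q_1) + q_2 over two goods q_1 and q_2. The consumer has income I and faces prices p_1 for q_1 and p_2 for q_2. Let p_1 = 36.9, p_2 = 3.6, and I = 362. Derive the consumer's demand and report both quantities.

MU_q_1 = 15/q_1, MU_q_2 = 1. Tangency: 15/q_1 = p_1/p_2.
So q_1*(p_1,p_2) = 15·p_2/p_1, independent of income; and q_2* = (I − 15·p_2)/p_2.
At the given prices: q_1* = 15·3.6/36.9 = 1.4634, and q_2* = 85.5556.

q_1* = 1.4634, q_2* = 85.5556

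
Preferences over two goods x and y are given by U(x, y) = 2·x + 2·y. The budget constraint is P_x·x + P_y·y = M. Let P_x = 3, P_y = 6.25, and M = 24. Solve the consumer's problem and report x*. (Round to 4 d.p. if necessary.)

x* = 8

Numerically: x* = 8, y* = 0.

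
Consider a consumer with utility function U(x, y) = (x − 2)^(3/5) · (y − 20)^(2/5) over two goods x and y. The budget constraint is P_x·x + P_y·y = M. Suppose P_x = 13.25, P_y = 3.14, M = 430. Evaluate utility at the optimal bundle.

This is Cobb-Douglas in (x−2, y−20): tangency gives 0.6·P_y·(y−20) = 0.4·P_x·(x−2).
Substituting into the budget: x* = 2 + 0.6·(M − 2·P_x − 20·P_y)/P_x, and y* = 20 + 0.4·(…)/P_y.
Discretionary income = 430 − 2·13.25 − 20·3.14 = 340.7; x* = 2 + 0.6·340.7/13.25 = 17.4279; y* = 20 + 0.4·340.7/3.14 = 63.4013.
Utility at the optimum: U(17.4279, 63.4013) = 23.3338.

V = 23.3338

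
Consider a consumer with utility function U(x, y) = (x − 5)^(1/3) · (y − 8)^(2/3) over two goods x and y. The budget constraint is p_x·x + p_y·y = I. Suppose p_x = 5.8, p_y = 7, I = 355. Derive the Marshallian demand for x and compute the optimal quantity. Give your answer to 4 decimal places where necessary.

Let x' = x−5, y' = y−8. MRS = (1/2)·y'/x' = p_x/p_y.
Substituting into the budget: x* = 5 + 1/3·(I − 5·p_x − 8·p_y)/p_x, and y* = 8 + 2/3·(…)/p_y.
Discretionary income = 355 − 5·5.8 − 8·7 = 270; x* = 5 + 1/3·270/5.8 = 20.5172.

x* = 20.5172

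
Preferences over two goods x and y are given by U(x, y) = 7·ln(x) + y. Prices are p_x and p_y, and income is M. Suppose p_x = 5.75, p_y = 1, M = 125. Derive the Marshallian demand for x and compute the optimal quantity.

Set MRS = p_x/p_y: (7/x)/1 = p_x/p_y.
So x*(p_x,p_y) = 7·p_y/p_x, independent of income; and y* = (M − 7·p_y)/p_y.
At the given prices: x* = 7·1/5.75 = 1.2174.

x* = 1.2174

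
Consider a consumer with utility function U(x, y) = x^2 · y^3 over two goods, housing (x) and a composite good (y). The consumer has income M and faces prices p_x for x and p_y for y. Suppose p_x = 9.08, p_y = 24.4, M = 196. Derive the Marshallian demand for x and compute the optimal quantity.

The MRS is (2/3)·y/x. Set MRS = p_x/p_y.
Rearranging, p_y·y = (3/2)·p_x·x. Substituting into the budget gives p_x·x·(1 + (3/2)) = M.
Demand: x*(p_x,p_y,M) = 0.4·M/p_x and y* = 0.6·M/p_y.
At p_x=9.08, p_y=24.4, M=196: x* = 0.4·196/9.08 = 8.6344.

x* = 8.6344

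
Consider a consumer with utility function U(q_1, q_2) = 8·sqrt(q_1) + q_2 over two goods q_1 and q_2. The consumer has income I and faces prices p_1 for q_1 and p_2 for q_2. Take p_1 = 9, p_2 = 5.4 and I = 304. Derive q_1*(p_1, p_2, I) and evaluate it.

q_1* = 5.76

Set MRS = p_1/p_2: 4·q_1^(−1/2) = p_1/p_2.
Thus q_1* = (4·p_2/p_1)² — independent of I — with the rest of income spent on q_2.
Plugging in: q_1* = (4·5.4/9)² = 5.76.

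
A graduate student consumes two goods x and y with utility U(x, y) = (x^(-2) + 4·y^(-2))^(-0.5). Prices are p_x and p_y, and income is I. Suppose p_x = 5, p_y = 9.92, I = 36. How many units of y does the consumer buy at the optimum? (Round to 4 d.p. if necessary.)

y* = 2.5941

With the ratio pinned down, the budget gives x* = I/(p_x + p_y·(y/x)) and y* = (y/x)·x*.
Numerically y/x = 1.263299, so x* = 36/(5 + 9.92·1.263299) = 2.0534 and y* = 1.263299·2.0534 = 2.5941.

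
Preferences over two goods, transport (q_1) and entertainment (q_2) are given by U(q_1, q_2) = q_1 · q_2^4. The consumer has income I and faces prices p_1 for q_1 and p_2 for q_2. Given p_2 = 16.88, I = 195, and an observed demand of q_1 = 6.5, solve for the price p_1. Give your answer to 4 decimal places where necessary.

MU_q_1/MU_q_2 = (q_2)/(4·q_1); tangency sets this equal to p_1/p_2.
Rearranging, p_2·q_2 = 4·p_1·q_1. Substituting into the budget gives p_1·q_1·(1 + 4) = I.
Demand: q_1*(p_1,p_2,I) = 0.2·I/p_1 and q_2* = 0.8·I/p_2.
Set q_1* = 6.5 in the demand function and solve for p_1: p_1 = 6.

p_1 = 6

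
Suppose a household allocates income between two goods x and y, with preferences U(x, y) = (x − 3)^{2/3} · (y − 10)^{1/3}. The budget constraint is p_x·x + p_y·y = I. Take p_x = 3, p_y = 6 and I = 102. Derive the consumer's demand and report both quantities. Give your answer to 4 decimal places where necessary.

MRS = 2·(y−10)/(x−3). Tangency with p_x/p_y gives y−10 = (1/2)·(p_x/p_y)·(x−3).
After buying the subsistence bundle (3, 10), a share 2/3 of the remaining income goes to x: x* = 3 + 2/3·(I − 3p_x − 10p_y)/p_x.
Discretionary income = 102 − 3·3 − 10·6 = 33; x* = 3 + 2/3·33/3 = 10.3333; y* = 10 + 1/3·33/6 = 11.8333.

x* = 10.3333, y* = 11.8333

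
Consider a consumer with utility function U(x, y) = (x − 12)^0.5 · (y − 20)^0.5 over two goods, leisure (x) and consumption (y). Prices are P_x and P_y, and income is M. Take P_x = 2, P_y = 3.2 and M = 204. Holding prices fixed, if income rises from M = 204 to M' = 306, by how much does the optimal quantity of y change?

Let x' = x−12, y' = y−20. MRS = y'/x' = P_x/P_y.
After buying the subsistence bundle (12, 20), a share 0.5 of the remaining income goes to x: x* = 12 + 0.5·(M − 12P_x − 20P_y)/P_x.
Discretionary income = 204 − 12·2 − 20·3.2 = 116; y* = 20 + 0.5·116/3.2 = 38.125.
At M' = 306: y* = 54.0625. Change: 54.0625 − 38.125 = 15.9375.

Δy* = 15.9375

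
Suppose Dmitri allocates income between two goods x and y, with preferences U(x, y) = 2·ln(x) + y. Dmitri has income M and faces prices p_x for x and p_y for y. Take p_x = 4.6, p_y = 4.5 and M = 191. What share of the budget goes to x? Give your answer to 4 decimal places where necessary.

share on x = 0.0471

Set MRS = p_x/p_y: (2/x)/1 = p_x/p_y.
So x*(p_x,p_y) = 2·p_y/p_x, independent of income; and y* = (M − 2·p_y)/p_y.
At the given prices: x* = 2·4.5/4.6 = 1.9565, and y* = 40.4444.
Expenditure on x: 4.6·1.9565 = 9; share = 0.0471.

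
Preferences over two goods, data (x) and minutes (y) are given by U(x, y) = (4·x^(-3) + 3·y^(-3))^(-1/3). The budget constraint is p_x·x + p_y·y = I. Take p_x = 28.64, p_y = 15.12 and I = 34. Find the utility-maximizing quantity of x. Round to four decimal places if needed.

x* = 0.7531

MU_x ∝ 4·x^(-4), MU_y ∝ 3·y^(-4), so MRS = (4/3)·(y/x)^(4) = p_x/p_y.
Hence y/x = ((3/4)·p_x/p_y)^(1/(4)), i.e. raised to the 0.25 power.
With the ratio pinned down, the budget gives x* = I/(p_x + p_y·(y/x)) and y* = (y/x)·x*.
Numerically y/x = 1.091744, so x* = 34/(28.64 + 15.12·1.091744) = 0.7531.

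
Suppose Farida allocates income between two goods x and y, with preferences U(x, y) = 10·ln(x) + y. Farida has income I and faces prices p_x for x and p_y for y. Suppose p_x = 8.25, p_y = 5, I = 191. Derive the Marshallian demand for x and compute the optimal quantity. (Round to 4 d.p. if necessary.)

MU_x = 10/x, MU_y = 1. Tangency: 10/x = p_x/p_y.
So x*(p_x,p_y) = 10·p_y/p_x, independent of income; and y* = (I − 10·p_y)/p_y.
At the given prices: x* = 10·5/8.25 = 6.0606.

x* = 6.0606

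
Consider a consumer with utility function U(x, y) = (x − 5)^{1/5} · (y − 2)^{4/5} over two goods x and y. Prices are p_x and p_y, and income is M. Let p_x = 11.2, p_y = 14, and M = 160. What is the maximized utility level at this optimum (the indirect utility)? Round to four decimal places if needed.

V = 3.4415

Substituting into the budget: x* = 5 + 0.2·(M − 5·p_x − 2·p_y)/p_x, and y* = 2 + 0.8·(…)/p_y.
Discretionary income = 160 − 5·11.2 − 2·14 = 76; x* = 5 + 0.2·76/11.2 = 6.3571; y* = 2 + 0.8·76/14 = 6.3429.
Utility at the optimum: U(6.3571, 6.3429) = 3.4415.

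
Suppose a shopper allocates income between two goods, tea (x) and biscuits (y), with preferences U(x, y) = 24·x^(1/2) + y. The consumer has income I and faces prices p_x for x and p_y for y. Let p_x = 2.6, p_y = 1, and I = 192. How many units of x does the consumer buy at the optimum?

Set MRS = p_x/p_y: 12·x^(−1/2) = p_x/p_y.
Solve: √x = 12·p_y/p_x, so x*(p_x,p_y) = (12·p_y/p_x)², and y* = (I − p_x·x*)/p_y.
Plugging in: x* = (12·1/2.6)² = 21.3018.

x* = 21.3018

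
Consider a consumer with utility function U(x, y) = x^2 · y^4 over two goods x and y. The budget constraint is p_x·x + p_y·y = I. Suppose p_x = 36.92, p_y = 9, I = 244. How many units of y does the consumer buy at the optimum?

The MRS is (1/2)·y/x. Set MRS = p_x/p_y.
So 2·p_y·y = 4·p_x·x; combined with the budget, a share 1/3 of income goes to x.
Demand: x*(p_x,p_y,I) = 1/3·I/p_x and y* = 2/3·I/p_y.
At p_x=36.92, p_y=9, I=244: y* = 2/3·244/9 = 18.0741.

y* = 18.0741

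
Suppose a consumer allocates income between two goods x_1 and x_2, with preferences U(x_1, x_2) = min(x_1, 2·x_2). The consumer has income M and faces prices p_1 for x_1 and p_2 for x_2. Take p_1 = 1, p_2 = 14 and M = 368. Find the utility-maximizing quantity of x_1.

Leontief preferences: the optimum is at the kink where x_1/2 = x_2/1, i.e. x_2 = (1/2)·x_1.
Budget: p_1·x_1 + p_2·(1/2)·x_1 = M, so (2·p_1 + p_2)·x_1 = 2·M.
Demand: x_1*(p_1,p_2,M) = 2·M/(2·p_1 + p_2), x_2* = M/(2·p_1 + p_2).
Here 2·1 + 14 = 16, giving x_1* = 46.

x_1* = 46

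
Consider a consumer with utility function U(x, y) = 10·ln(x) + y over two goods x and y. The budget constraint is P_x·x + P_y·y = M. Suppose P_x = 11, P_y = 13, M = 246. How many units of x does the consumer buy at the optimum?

x* = 11.8182

MU_x = 10/x, MU_y = 1. Tangency: 10/x = P_x/P_y.
So x*(P_x,P_y) = 10·P_y/P_x, independent of income; and y* = (M − 10·P_y)/P_y.
At the given prices: x* = 10·13/11 = 11.8182.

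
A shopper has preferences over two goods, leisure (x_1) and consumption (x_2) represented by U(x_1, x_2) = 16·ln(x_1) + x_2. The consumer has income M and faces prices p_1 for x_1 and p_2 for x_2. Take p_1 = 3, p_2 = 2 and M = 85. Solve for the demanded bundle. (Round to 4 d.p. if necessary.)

x_1* = 10.6667, x_2* = 26.5

Set MRS = p_1/p_2: (16/x_1)/1 = p_1/p_2.
So x_1*(p_1,p_2) = 16·p_2/p_1, independent of income; and x_2* = (M − 16·p_2)/p_2.
At the given prices: x_1* = 16·2/3 = 10.6667, and x_2* = 26.5.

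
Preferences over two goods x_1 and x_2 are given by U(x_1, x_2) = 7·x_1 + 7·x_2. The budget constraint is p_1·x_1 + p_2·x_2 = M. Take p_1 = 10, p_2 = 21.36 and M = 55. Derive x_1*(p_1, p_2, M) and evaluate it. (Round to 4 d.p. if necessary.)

Linear utility — the consumer picks whichever good has higher MU/price: 7/10 = 0.7 vs 7/21.36 = 0.3277.
x_1 gives more utility per dollar, so spend all income on x_1: x_1* = M/p_1, x_2* = 0.
Numerically: x_1* = 5.5, x_2* = 0.

x_1* = 5.5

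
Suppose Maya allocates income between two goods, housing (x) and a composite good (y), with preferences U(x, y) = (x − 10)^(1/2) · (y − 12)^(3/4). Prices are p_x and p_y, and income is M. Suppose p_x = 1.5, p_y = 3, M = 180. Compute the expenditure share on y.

This is Cobb-Douglas in (x−10, y−12): tangency gives 0.5·p_y·(y−12) = 0.75·p_x·(x−10).
Substituting into the budget: x* = 10 + 0.4·(M − 10·p_x − 12·p_y)/p_x, and y* = 12 + 0.6·(…)/p_y.
Discretionary income = 180 − 10·1.5 − 12·3 = 129; x* = 10 + 0.4·129/1.5 = 44.4; y* = 12 + 0.6·129/3 = 37.8.
Expenditure on y: 3·37.8 = 113.4; share = 0.63.

share on y = 0.63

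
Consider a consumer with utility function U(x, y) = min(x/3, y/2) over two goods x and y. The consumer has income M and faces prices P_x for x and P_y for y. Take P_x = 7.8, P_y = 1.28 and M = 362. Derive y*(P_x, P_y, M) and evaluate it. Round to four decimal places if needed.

y* = 27.8891

With perfect complements, no substitution: consume in ratio x:y = 3:2.
Budget: P_x·x + P_y·(2/3)·x = M, so (3·P_x + 2·P_y)·x = 3·M.
Demand: x*(P_x,P_y,M) = 3·M/(3·P_x + 2·P_y), y* = 2·M/(3·P_x + 2·P_y).
Here 3·7.8 + 2·1.28 = 25.96, giving y* = 27.8891.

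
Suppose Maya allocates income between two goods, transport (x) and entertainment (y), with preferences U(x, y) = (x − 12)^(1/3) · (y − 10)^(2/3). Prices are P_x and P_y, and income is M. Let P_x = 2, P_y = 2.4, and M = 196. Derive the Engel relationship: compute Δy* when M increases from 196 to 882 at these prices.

Δy* = 190.5556

This is Cobb-Douglas in (x−12, y−10): tangency gives 1/3·P_y·(y−10) = 2/3·P_x·(x−12).
After buying the subsistence bundle (12, 10), a share 1/3 of the remaining income goes to x: x* = 12 + 1/3·(M − 12P_x − 10P_y)/P_x.
Discretionary income = 196 − 12·2 − 10·2.4 = 148; y* = 10 + 2/3·148/2.4 = 51.1111.
At M' = 882: y* = 241.6667. Change: 241.6667 − 51.1111 = 190.5556.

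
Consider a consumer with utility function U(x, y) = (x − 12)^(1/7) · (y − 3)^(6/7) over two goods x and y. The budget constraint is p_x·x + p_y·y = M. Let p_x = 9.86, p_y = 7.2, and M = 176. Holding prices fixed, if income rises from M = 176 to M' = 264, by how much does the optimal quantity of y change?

MRS = (1/6)·(y−3)/(x−12). Tangency with p_x/p_y gives y−3 = 6·(p_x/p_y)·(x−12).
After buying the subsistence bundle (12, 3), a share 1/7 of the remaining income goes to x: x* = 12 + 1/7·(M − 12p_x − 3p_y)/p_x.
Discretionary income = 176 − 12·9.86 − 3·7.2 = 36.08; y* = 3 + 6/7·36.08/7.2 = 7.2952.
At M' = 264: y* = 17.7714. Change: 17.7714 − 7.2952 = 10.4762.

Δy* = 10.4762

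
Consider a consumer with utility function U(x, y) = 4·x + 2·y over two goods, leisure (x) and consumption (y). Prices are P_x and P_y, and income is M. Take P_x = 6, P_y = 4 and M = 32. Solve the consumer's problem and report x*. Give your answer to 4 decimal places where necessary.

x* = 5.3333

Perfect substitutes: compare marginal utility per dollar. 4/P_x vs 2/P_y → 0.6667 vs 0.5.
x gives more utility per dollar, so spend all income on x: x* = M/P_x, y* = 0.
Numerically: x* = 5.3333, y* = 0.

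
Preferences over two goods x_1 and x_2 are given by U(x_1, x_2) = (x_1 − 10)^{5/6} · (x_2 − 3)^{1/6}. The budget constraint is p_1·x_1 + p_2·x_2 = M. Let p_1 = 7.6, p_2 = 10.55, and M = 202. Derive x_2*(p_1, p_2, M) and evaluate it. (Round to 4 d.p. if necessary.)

x_2* = 4.4905

This is Cobb-Douglas in (x_1−10, x_2−3): tangency gives 5/6·p_2·(x_2−3) = 1/6·p_1·(x_1−10).
Substituting into the budget: x_1* = 10 + 5/6·(M − 10·p_1 − 3·p_2)/p_1, and x_2* = 3 + 1/6·(…)/p_2.
Discretionary income = 202 − 10·7.6 − 3·10.55 = 94.35; x_2* = 3 + 1/6·94.35/10.55 = 4.4905.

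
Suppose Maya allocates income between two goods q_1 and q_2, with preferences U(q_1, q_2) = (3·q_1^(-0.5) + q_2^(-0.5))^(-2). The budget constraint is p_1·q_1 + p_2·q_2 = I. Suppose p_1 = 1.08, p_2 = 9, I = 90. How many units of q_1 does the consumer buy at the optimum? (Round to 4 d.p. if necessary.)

q_1* = 42.2011

MU_q_1 ∝ 3·q_1^(-1.5), MU_q_2 ∝ q_2^(-1.5), so MRS = 3·(q_2/q_1)^(1.5) = p_1/p_2.
Solve for the ratio: q_2/q_1 = [(1/3)·p_1/p_2]^(2/3).
With the ratio pinned down, the budget gives q_1* = I/(p_1 + p_2·(q_2/q_1)) and q_2* = (q_2/q_1)·q_1*.
Numerically q_2/q_1 = 0.116961, so q_1* = 90/(1.08 + 9·0.116961) = 42.2011.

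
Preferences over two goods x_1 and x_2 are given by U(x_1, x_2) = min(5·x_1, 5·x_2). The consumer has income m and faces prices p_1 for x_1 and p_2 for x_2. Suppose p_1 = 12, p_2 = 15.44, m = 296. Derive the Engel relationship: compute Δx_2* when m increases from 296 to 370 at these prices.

Δx_2* = 2.6968

Here 5·12 + 5·15.44 = 137.2, giving x_2* = 10.7872.
At m' = 370: x_2* = 13.484. Change: 13.484 − 10.7872 = 2.6968.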